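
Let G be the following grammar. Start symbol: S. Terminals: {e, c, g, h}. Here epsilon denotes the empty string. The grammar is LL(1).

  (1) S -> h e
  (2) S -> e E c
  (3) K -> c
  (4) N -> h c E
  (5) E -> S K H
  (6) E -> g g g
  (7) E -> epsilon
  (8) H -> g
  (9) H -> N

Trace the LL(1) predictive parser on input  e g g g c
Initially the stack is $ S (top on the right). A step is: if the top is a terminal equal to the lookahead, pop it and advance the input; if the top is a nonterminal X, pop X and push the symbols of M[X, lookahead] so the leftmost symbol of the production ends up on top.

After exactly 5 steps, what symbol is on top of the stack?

g

     Stack      Input        Action
  1  $ S        e g g g c $  expand S -> e E c
  2  $ c E e    e g g g c $  match e
  3  $ c E      g g g c $    expand E -> g g g
  4  $ c g g g  g g g c $    match g
  5  $ c g g    g g c $      match g
Stack after step 5: $ c g (top = g).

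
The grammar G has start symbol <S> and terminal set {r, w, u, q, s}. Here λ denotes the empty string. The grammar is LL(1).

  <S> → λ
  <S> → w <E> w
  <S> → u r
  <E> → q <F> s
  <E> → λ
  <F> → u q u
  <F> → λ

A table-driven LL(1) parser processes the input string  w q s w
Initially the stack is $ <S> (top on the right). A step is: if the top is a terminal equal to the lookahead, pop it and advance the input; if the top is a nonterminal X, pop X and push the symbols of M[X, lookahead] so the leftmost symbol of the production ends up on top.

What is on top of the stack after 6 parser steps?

w

step 1: stack=$ <S>  input=w q s w $  — expand <S> → w <E> w
step 2: stack=$ w <E> w  input=w q s w $  — match w
step 3: stack=$ w <E>  input=q s w $  — expand <E> → q <F> s
step 4: stack=$ w s <F> q  input=q s w $  — match q
step 5: stack=$ w s <F>  input=s w $  — expand <F> → λ
step 6: stack=$ w s  input=s w $  — match s
Stack after step 6: $ w (top = w).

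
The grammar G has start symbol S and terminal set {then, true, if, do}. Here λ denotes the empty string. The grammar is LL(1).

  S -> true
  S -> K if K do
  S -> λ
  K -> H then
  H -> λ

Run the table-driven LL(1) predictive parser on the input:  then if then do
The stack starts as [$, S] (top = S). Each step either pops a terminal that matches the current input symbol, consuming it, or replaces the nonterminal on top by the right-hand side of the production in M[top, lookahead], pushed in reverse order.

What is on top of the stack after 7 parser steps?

then

step 1: stack=$ S  input=then if then do $  — expand S -> K if K do
step 2: stack=$ do K if K  input=then if then do $  — expand K -> H then
step 3: stack=$ do K if then H  input=then if then do $  — expand H -> λ
step 4: stack=$ do K if then  input=then if then do $  — match then
step 5: stack=$ do K if  input=if then do $  — match if
step 6: stack=$ do K  input=then do $  — expand K -> H then
step 7: stack=$ do then H  input=then do $  — expand H -> λ
Stack after step 7: $ do then (top = then).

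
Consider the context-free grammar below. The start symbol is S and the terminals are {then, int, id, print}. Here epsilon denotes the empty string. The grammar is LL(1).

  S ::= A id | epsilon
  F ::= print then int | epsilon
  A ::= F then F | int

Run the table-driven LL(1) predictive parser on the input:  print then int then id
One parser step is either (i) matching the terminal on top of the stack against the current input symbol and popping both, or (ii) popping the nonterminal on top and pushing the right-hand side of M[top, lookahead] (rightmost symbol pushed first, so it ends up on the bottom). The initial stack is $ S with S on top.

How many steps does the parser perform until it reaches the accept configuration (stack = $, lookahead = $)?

9

step 1: stack=$ S  input=print then int then id $  — expand S ::= A id
step 2: stack=$ id A  input=print then int then id $  — expand A ::= F then F
step 3: stack=$ id F then F  input=print then int then id $  — expand F ::= print then int
step 4: stack=$ id F then int then print  input=print then int then id $  — match print
step 5: stack=$ id F then int then  input=then int then id $  — match then
step 6: stack=$ id F then int  input=int then id $  — match int
step 7: stack=$ id F then  input=then id $  — match then
step 8: stack=$ id F  input=id $  — expand F ::= epsilon
step 9: stack=$ id  input=id $  — match id
Accept reached after 9 steps.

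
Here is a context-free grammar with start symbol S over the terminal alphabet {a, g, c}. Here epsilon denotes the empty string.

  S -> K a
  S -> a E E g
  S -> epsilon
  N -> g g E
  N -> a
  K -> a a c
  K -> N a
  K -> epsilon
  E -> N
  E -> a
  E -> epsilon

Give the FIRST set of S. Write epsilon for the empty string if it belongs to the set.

FIRST(N): from N->g g E we get {g}; from N->a we get {a}. So FIRST(N) = {a, g}.
FIRST(K): from K->a a c we get {a}; from K->N a we get {a, g}; from K->epsilon we get {epsilon}. So FIRST(K) = {epsilon, a, g}.
FIRST(E): from E->N we get {a, g}; from E->a we get {a}; from E->epsilon we get {epsilon}. So FIRST(E) = {epsilon, a, g}.
FIRST(S): from S->K a we get {a, g}; from S->a E E g we get {a}; from S->epsilon we get {epsilon}. So FIRST(S) = {epsilon, a, g}.

{epsilon, a, g}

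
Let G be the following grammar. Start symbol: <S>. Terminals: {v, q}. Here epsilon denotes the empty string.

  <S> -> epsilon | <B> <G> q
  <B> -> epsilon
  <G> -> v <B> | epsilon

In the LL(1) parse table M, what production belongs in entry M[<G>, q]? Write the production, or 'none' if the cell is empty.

FIRST(<B>) = {epsilon}
FIRST(<G>) = {epsilon, v}
FIRST(<S>) = {epsilon, q, v}  (via <B> <G> q)
FOLLOW(<S>) includes $ since <S> is the start symbol.
FOLLOW(<G>): in <S>-><B> <G> q, <G> is followed by q with FIRST {q}. Thus FOLLOW(<G>) = {q}.
For <G> -> v <B>: FIRST(v <B>) = {v}, so it goes in M[<G>, t] for t ∈ {v}.
For <G> -> epsilon: FIRST(epsilon) = {epsilon}, so it goes in M[<G>, t] for t ∈ {}; since epsilon ∈ FIRST, also for every t ∈ FOLLOW(<G>) = {q}.

<G> -> epsilon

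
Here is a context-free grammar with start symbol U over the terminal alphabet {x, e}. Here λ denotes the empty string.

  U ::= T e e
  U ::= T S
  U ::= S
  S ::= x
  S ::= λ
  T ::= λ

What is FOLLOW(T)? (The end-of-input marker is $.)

FIRST(S) = {λ, x}
FIRST(T) = {λ}
FIRST(U) = {λ, e, x}  (via T e e, T S, S)
FOLLOW(U) includes $ since U is the start symbol.
FOLLOW(U): U appears on no right-hand side. Thus FOLLOW(U) = {$}.
FOLLOW(S): in U::=T S, the suffix after S is empty, so FOLLOW(S) ⊇ FOLLOW(U) = {$}; in U::=S, the suffix after S is empty, so FOLLOW(S) ⊇ FOLLOW(U) = {$}. Thus FOLLOW(S) = {$}.
FOLLOW(T): in U::=T e e, T is followed by e e with FIRST {e}; in U::=T S, T is followed by S with FIRST {λ, x}; in U::=T S, the suffix after T is nullable, so FOLLOW(T) ⊇ FOLLOW(U) = {$}. Thus FOLLOW(T) = {$, e, x}.

{$, e, x}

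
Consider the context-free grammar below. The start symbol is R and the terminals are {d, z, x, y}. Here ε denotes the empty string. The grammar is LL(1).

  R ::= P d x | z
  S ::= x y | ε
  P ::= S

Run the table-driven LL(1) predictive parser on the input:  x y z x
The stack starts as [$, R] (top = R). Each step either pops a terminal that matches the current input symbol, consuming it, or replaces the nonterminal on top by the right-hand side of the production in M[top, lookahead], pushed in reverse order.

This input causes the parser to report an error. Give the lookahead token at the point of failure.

     Stack      Input      Action
  1  $ R        x y z x $  expand R ::= P d x
  2  $ x d P    x y z x $  expand P ::= S
  3  $ x d S    x y z x $  expand S ::= x y
  4  $ x d y x  x y z x $  match x
  5  $ x d y    y z x $    match y
  6  $ x d      z x $      error: top is terminal d but lookahead is z

z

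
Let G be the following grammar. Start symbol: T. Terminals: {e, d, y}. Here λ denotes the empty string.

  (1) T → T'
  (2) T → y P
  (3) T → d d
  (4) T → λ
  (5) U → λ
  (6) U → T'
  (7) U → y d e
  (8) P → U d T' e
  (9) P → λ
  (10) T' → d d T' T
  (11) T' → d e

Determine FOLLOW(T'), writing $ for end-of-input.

{$, d, e, y}

FIRST(T') = {d}
FIRST(T) = {λ, d, y}  (via T')
FIRST(U) = {λ, d, y}  (via T')
FIRST(P) = {λ, d, y}  (via U d T' e)
FOLLOW(T) includes $ since T is the start symbol.
FOLLOW(U): in P→U d T' e, U is followed by d T' e with FIRST {d}. Thus FOLLOW(U) = {d}.
FOLLOW(T): in T'→d d T' T, the suffix after T is empty, so FOLLOW(T) ⊇ FOLLOW(T') = {$, d, e, y}. Thus FOLLOW(T) = {$, d, e, y}.
FOLLOW(P): in T→y P, the suffix after P is empty, so FOLLOW(P) ⊇ FOLLOW(T) = {$, d, e, y}. Thus FOLLOW(P) = {$, d, e, y}.
FOLLOW(T'): in T→T', the suffix after T' is empty, so FOLLOW(T') ⊇ FOLLOW(T) = {$, d, e, y}; in U→T', the suffix after T' is empty, so FOLLOW(T') ⊇ FOLLOW(U) = {d}; in P→U d T' e, T' is followed by e with FIRST {e}; in T'→d d T' T, T' is followed by T with FIRST {λ, d, y}; in T'→d d T' T, the suffix after T' is nullable (adds nothing new). Thus FOLLOW(T') = {$, d, e, y}.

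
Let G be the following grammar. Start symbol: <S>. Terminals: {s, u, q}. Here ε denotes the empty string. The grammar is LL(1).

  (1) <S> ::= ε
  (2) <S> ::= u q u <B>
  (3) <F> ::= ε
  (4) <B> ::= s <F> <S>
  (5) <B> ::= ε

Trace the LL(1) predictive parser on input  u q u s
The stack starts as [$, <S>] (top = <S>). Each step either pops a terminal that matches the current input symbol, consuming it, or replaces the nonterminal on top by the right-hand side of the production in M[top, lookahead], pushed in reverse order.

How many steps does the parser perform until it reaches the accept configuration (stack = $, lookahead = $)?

step 1: stack=$ <S>  input=u q u s $  — expand <S> ::= u q u <B>
step 2: stack=$ <B> u q u  input=u q u s $  — match u
step 3: stack=$ <B> u q  input=q u s $  — match q
step 4: stack=$ <B> u  input=u s $  — match u
step 5: stack=$ <B>  input=s $  — expand <B> ::= s <F> <S>
step 6: stack=$ <S> <F> s  input=s $  — match s
step 7: stack=$ <S> <F>  input=$  — expand <F> ::= ε
step 8: stack=$ <S>  input=$  — expand <S> ::= ε
Accept reached after 8 steps.

8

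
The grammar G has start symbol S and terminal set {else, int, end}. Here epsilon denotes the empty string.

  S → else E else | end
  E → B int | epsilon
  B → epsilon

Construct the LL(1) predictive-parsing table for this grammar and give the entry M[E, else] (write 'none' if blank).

E → epsilon

FIRST(S): from S→else E else we get {else}; from S→end we get {end}. So FIRST(S) = {else, end}.
FIRST(B): from B→epsilon we get {epsilon}. So FIRST(B) = {epsilon}.
FIRST(E): from E→B int we get {int}; from E→epsilon we get {epsilon}. So FIRST(E) = {epsilon, int}.
FOLLOW(S) includes $ since S is the start symbol.
FOLLOW(E): in S→else E else, E is followed by else with FIRST {else}. Thus FOLLOW(E) = {else}.
For E → B int: FIRST(B int) = {int}, so it goes in M[E, t] for t ∈ {int}.
For E → epsilon: FIRST(epsilon) = {epsilon}, so it goes in M[E, t] for t ∈ {}; since epsilon ∈ FIRST, also for every t ∈ FOLLOW(E) = {else}.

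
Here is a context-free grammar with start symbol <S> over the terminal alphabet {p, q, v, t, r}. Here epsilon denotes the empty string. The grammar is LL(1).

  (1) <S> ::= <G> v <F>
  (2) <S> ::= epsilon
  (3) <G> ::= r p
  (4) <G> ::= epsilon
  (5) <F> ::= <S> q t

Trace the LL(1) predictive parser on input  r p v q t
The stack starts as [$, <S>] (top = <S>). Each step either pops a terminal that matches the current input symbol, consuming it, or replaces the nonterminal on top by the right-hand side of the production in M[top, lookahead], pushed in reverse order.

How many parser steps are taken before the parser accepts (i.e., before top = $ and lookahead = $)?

step 1: stack=$ <S>  input=r p v q t $  — expand <S> ::= <G> v <F>
step 2: stack=$ <F> v <G>  input=r p v q t $  — expand <G> ::= r p
step 3: stack=$ <F> v p r  input=r p v q t $  — match r
step 4: stack=$ <F> v p  input=p v q t $  — match p
step 5: stack=$ <F> v  input=v q t $  — match v
step 6: stack=$ <F>  input=q t $  — expand <F> ::= <S> q t
step 7: stack=$ t q <S>  input=q t $  — expand <S> ::= epsilon
step 8: stack=$ t q  input=q t $  — match q
step 9: stack=$ t  input=t $  — match t
Accept reached after 9 steps.

9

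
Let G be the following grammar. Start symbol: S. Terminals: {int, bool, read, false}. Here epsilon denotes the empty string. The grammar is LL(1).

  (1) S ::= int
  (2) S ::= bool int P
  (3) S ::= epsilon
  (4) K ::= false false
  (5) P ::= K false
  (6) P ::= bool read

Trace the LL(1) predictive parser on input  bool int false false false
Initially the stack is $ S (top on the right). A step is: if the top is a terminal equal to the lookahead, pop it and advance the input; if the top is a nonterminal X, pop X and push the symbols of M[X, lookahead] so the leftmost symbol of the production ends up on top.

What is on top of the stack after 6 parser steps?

     Stack                Input                         Action
  1  $ S                  bool int false false false $  expand S ::= bool int P
  2  $ P int bool         bool int false false false $  match bool
  3  $ P int              int false false false $       match int
  4  $ P                  false false false $           expand P ::= K false
  5  $ false K            false false false $           expand K ::= false false
  6  $ false false false  false false false $           match false
Stack after step 6: $ false false (top = false).

false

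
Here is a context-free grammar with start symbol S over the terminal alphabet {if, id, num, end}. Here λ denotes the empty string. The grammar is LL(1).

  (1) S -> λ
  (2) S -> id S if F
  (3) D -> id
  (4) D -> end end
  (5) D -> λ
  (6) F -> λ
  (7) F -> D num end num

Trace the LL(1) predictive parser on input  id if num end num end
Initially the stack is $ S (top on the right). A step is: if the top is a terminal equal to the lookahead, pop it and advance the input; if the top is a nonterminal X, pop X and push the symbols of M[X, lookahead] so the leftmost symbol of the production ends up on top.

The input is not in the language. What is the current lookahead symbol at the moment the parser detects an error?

end

step 1: stack=$ S  input=id if num end num end $  — expand S -> id S if F
step 2: stack=$ F if S id  input=id if num end num end $  — match id
step 3: stack=$ F if S  input=if num end num end $  — expand S -> λ
step 4: stack=$ F if  input=if num end num end $  — match if
step 5: stack=$ F  input=num end num end $  — expand F -> D num end num
step 6: stack=$ num end num D  input=num end num end $  — expand D -> λ
step 7: stack=$ num end num  input=num end num end $  — match num
step 8: stack=$ num end  input=end num end $  — match end
step 9: stack=$ num  input=num end $  — match num
step 10: stack=$  input=end $  — error: stack empty but input remains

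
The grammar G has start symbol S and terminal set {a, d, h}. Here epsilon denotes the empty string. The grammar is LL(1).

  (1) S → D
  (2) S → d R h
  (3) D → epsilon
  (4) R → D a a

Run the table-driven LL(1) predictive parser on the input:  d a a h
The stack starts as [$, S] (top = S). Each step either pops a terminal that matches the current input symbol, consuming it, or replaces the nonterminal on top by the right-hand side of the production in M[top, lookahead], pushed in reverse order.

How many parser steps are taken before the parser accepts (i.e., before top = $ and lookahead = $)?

7

     Stack      Input      Action
  1  $ S        d a a h $  expand S → d R h
  2  $ h R d    d a a h $  match d
  3  $ h R      a a h $    expand R → D a a
  4  $ h a a D  a a h $    expand D → epsilon
  5  $ h a a    a a h $    match a
  6  $ h a      a h $      match a
  7  $ h        h $        match h
Accept reached after 7 steps.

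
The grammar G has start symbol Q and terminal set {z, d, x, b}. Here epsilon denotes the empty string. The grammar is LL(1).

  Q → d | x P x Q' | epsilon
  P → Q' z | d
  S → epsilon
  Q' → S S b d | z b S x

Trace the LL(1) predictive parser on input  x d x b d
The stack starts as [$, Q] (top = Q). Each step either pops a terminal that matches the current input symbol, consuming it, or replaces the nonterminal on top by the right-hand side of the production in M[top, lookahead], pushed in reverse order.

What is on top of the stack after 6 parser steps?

S

step 1: stack=$ Q  input=x d x b d $  — expand Q → x P x Q'
step 2: stack=$ Q' x P x  input=x d x b d $  — match x
step 3: stack=$ Q' x P  input=d x b d $  — expand P → d
step 4: stack=$ Q' x d  input=d x b d $  — match d
step 5: stack=$ Q' x  input=x b d $  — match x
step 6: stack=$ Q'  input=b d $  — expand Q' → S S b d
Stack after step 6: $ d b S S (top = S).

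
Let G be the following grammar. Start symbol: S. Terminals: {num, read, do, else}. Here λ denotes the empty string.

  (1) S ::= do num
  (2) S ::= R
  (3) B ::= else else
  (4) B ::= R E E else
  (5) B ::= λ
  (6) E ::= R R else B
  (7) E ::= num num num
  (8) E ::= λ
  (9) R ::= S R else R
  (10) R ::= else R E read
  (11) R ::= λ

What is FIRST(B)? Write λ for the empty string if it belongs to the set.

FIRST(S): from S::=do num we get {do}; from S::=R we get {λ, do, else}. So FIRST(S) = {λ, do, else}.
FIRST(R): from R::=S R else R we get {do, else}; from R::=else R E read we get {else}; from R::=λ we get {λ}. So FIRST(R) = {λ, do, else}.
FIRST(E): from E::=R R else B we get {do, else}; from E::=num num num we get {num}; from E::=λ we get {λ}. So FIRST(E) = {λ, do, else, num}.
FIRST(B): from B::=else else we get {else}; from B::=R E E else we get {do, else, num}; from B::=λ we get {λ}. So FIRST(B) = {λ, do, else, num}.

{λ, do, else, num}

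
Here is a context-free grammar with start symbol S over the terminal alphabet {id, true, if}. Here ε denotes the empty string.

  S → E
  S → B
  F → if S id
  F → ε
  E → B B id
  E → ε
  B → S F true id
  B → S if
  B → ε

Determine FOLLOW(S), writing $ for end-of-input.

{$, id, if, true}

FIRST(F): from F→if S id we get {if}; from F→ε we get {ε}. So FIRST(F) = {ε, if}.
FIRST(S): from S→E we get {ε, id, if, true}; from S→B we get {ε, id, if, true}. So FIRST(S) = {ε, id, if, true}.
FIRST(B): from B→S F true id we get {id, if, true}; from B→S if we get {id, if, true}; from B→ε we get {ε}. So FIRST(B) = {ε, id, if, true}.
FIRST(E): from E→B B id we get {id, if, true}; from E→ε we get {ε}. So FIRST(E) = {ε, id, if, true}.
FOLLOW(S) includes $ since S is the start symbol.
FOLLOW(S): in F→if S id, S is followed by id with FIRST {id}; in B→S F true id, S is followed by F true id with FIRST {if, true}; in B→S if, S is followed by if with FIRST {if}. Thus FOLLOW(S) = {$, id, if, true}.
FOLLOW(F): in B→S F true id, F is followed by true id with FIRST {true}. Thus FOLLOW(F) = {true}.
FOLLOW(E): in S→E, the suffix after E is empty, so FOLLOW(E) ⊇ FOLLOW(S) = {$, id, if, true}. Thus FOLLOW(E) = {$, id, if, true}.
FOLLOW(B): in S→B, the suffix after B is empty, so FOLLOW(B) ⊇ FOLLOW(S) = {$, id, if, true}; in E→B B id (occurrence 1), B is followed by B id with FIRST {id, if, true}; in E→B B id (occurrence 2), B is followed by id with FIRST {id}. Thus FOLLOW(B) = {$, id, if, true}.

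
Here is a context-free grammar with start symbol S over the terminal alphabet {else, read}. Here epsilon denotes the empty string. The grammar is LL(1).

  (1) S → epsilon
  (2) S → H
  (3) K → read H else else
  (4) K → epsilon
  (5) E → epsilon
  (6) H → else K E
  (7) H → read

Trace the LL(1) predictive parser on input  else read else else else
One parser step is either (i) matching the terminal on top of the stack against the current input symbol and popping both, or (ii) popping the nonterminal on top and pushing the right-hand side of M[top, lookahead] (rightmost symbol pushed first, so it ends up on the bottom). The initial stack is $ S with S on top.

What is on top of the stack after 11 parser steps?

E

      Stack                   Input                       Action
   1  $ S                     else read else else else $  expand S → H
   2  $ H                     else read else else else $  expand H → else K E
   3  $ E K else              else read else else else $  match else
   4  $ E K                   read else else else $       expand K → read H else else
   5  $ E else else H read    read else else else $       match read
   6  $ E else else H         else else else $            expand H → else K E
   7  $ E else else E K else  else else else $            match else
   8  $ E else else E K       else else $                 expand K → epsilon
   9  $ E else else E         else else $                 expand E → epsilon
  10  $ E else else           else else $                 match else
  11  $ E else                else $                      match else
Stack after step 11: $ E (top = E).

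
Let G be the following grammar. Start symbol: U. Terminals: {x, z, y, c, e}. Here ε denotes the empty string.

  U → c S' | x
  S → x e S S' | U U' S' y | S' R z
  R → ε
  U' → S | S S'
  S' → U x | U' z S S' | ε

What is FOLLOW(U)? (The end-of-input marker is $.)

FIRST(U) = {c, x}
FIRST(R) = {ε}
FIRST(S) = {c, x, z}  (via U U' S' y, S' R z)
FIRST(U') = {c, x, z}  (via S, S S')
FIRST(S') = {ε, c, x, z}  (via U x, U' z S S')
FOLLOW(U) includes $ since U is the start symbol.
FOLLOW(U): in S→U U' S' y, U is followed by U' S' y with FIRST {c, x, z}; in S'→U x, U is followed by x with FIRST {x}. Thus FOLLOW(U) = {$, c, x, z}.
FOLLOW(R): in S→S' R z, R is followed by z with FIRST {z}. Thus FOLLOW(R) = {z}.
FOLLOW(U'): in S→U U' S' y, U' is followed by S' y with FIRST {c, x, y, z}; in S'→U' z S S', U' is followed by z S S' with FIRST {z}. Thus FOLLOW(U') = {c, x, y, z}.
FOLLOW(S): in S→x e S S', S is followed by S' with FIRST {ε, c, x, z}; in S→x e S S', the suffix after S is nullable (adds nothing new); in U'→S, the suffix after S is empty, so FOLLOW(S) ⊇ FOLLOW(U') = {c, x, y, z}; in U'→S S', S is followed by S' with FIRST {ε, c, x, z}; in U'→S S', the suffix after S is nullable, so FOLLOW(S) ⊇ FOLLOW(U') = {c, x, y, z}; in S'→U' z S S', S is followed by S' with FIRST {ε, c, x, z}; in S'→U' z S S', the suffix after S is nullable, so FOLLOW(S) ⊇ FOLLOW(S') = {$, c, x, y, z}. Thus FOLLOW(S) = {$, c, x, y, z}.
FOLLOW(S'): in U→c S', the suffix after S' is empty, so FOLLOW(S') ⊇ FOLLOW(U) = {$, c, x, z}; in S→x e S S', the suffix after S' is empty, so FOLLOW(S') ⊇ FOLLOW(S) = {$, c, x, y, z}; in S→U U' S' y, S' is followed by y with FIRST {y}; in S→S' R z, S' is followed by R z with FIRST {z}; in U'→S S', the suffix after S' is empty, so FOLLOW(S') ⊇ FOLLOW(U') = {c, x, y, z}; in S'→U' z S S', the suffix after S' is empty (adds nothing new). Thus FOLLOW(S') = {$, c, x, y, z}.

{$, c, x, z}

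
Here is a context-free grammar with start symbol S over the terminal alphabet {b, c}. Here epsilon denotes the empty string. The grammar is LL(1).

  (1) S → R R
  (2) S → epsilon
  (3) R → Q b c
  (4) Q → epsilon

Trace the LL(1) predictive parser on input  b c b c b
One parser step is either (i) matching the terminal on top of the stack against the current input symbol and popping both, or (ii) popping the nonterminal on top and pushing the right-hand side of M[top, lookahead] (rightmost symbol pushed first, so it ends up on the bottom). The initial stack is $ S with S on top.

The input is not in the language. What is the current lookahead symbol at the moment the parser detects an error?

step 1: stack=$ S  input=b c b c b $  — expand S → R R
step 2: stack=$ R R  input=b c b c b $  — expand R → Q b c
step 3: stack=$ R c b Q  input=b c b c b $  — expand Q → epsilon
step 4: stack=$ R c b  input=b c b c b $  — match b
step 5: stack=$ R c  input=c b c b $  — match c
step 6: stack=$ R  input=b c b $  — expand R → Q b c
step 7: stack=$ c b Q  input=b c b $  — expand Q → epsilon
step 8: stack=$ c b  input=b c b $  — match b
step 9: stack=$ c  input=c b $  — match c
step 10: stack=$  input=b $  — error: stack empty but input remains

b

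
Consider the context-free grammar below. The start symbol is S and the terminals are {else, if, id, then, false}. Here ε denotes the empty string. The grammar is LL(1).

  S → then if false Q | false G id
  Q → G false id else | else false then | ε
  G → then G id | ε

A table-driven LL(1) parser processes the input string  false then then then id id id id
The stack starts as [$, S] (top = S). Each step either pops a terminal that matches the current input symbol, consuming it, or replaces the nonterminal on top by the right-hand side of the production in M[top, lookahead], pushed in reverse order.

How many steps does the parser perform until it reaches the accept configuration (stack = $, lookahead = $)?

13

step 1: stack=$ S  input=false then then then id id id id $  — expand S → false G id
step 2: stack=$ id G false  input=false then then then id id id id $  — match false
step 3: stack=$ id G  input=then then then id id id id $  — expand G → then G id
step 4: stack=$ id id G then  input=then then then id id id id $  — match then
step 5: stack=$ id id G  input=then then id id id id $  — expand G → then G id
step 6: stack=$ id id id G then  input=then then id id id id $  — match then
step 7: stack=$ id id id G  input=then id id id id $  — expand G → then G id
step 8: stack=$ id id id id G then  input=then id id id id $  — match then
step 9: stack=$ id id id id G  input=id id id id $  — expand G → ε
step 10: stack=$ id id id id  input=id id id id $  — match id
step 11: stack=$ id id id  input=id id id $  — match id
step 12: stack=$ id id  input=id id $  — match id
step 13: stack=$ id  input=id $  — match id
Accept reached after 13 steps.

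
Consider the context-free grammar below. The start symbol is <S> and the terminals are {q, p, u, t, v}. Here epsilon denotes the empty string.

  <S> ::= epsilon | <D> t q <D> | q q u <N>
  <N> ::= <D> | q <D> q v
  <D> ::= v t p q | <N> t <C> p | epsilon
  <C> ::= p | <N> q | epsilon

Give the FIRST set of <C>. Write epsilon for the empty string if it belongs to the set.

FIRST(<S>) = {epsilon, q, t, v}  (via <D> t q <D>)
FIRST(<N>) = {epsilon, q, t, v}  (via <D>)
FIRST(<D>) = {epsilon, q, t, v}  (via <N> t <C> p)
FIRST(<C>) = {epsilon, p, q, t, v}  (via <N> q)

{epsilon, p, q, t, v}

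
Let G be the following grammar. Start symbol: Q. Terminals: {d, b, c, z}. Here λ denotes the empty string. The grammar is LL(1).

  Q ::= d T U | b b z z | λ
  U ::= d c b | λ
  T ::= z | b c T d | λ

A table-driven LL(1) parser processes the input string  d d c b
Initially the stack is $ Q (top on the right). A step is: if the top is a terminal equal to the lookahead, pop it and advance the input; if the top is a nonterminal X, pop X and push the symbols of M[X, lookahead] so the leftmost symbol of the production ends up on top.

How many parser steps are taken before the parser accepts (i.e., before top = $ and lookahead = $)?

     Stack    Input      Action
  1  $ Q      d d c b $  expand Q ::= d T U
  2  $ U T d  d d c b $  match d
  3  $ U T    d c b $    expand T ::= λ
  4  $ U      d c b $    expand U ::= d c b
  5  $ b c d  d c b $    match d
  6  $ b c    c b $      match c
  7  $ b      b $        match b
Accept reached after 7 steps.

7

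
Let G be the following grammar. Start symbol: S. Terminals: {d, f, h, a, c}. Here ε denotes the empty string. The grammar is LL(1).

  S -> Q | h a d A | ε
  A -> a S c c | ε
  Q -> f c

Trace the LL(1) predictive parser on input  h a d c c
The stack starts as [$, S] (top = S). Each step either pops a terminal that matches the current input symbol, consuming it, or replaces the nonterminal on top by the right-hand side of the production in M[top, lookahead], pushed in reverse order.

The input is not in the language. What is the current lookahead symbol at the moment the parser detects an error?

step 1: stack=$ S  input=h a d c c $  — expand S -> h a d A
step 2: stack=$ A d a h  input=h a d c c $  — match h
step 3: stack=$ A d a  input=a d c c $  — match a
step 4: stack=$ A d  input=d c c $  — match d
step 5: stack=$ A  input=c c $  — expand A -> ε
step 6: stack=$  input=c c $  — error: stack empty but input remains

c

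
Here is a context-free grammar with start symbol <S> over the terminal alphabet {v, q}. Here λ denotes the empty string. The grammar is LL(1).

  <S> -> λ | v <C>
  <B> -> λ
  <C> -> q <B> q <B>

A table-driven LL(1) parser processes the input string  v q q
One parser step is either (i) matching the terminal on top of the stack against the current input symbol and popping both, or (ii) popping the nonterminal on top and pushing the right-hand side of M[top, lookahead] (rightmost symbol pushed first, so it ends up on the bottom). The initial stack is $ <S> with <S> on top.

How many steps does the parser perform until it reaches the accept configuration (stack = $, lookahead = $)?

7

     Stack          Input    Action
  1  $ <S>          v q q $  expand <S> -> v <C>
  2  $ <C> v        v q q $  match v
  3  $ <C>          q q $    expand <C> -> q <B> q <B>
  4  $ <B> q <B> q  q q $    match q
  5  $ <B> q <B>    q $      expand <B> -> λ
  6  $ <B> q        q $      match q
  7  $ <B>          $        expand <B> -> λ
Accept reached after 7 steps.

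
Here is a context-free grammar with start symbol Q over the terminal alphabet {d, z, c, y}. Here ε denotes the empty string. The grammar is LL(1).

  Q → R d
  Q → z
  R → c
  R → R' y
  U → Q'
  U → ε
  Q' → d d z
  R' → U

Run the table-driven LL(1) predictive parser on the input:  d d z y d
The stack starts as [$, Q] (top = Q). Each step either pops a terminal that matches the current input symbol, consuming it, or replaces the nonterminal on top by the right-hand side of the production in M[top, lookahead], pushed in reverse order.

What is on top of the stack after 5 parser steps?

d

step 1: stack=$ Q  input=d d z y d $  — expand Q → R d
step 2: stack=$ d R  input=d d z y d $  — expand R → R' y
step 3: stack=$ d y R'  input=d d z y d $  — expand R' → U
step 4: stack=$ d y U  input=d d z y d $  — expand U → Q'
step 5: stack=$ d y Q'  input=d d z y d $  — expand Q' → d d z
Stack after step 5: $ d y z d d (top = d).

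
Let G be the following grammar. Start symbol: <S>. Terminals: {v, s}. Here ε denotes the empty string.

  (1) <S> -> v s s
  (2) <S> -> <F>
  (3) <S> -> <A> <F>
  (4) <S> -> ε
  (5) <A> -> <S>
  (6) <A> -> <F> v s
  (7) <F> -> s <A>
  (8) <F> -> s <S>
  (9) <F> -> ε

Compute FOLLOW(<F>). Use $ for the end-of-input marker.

{$, s, v}

FIRST(<F>) = {ε, s}
FIRST(<S>) = {ε, s, v}  (via <F>, <A> <F>)
FIRST(<A>) = {ε, s, v}  (via <S>, <F> v s)
FOLLOW(<S>) includes $ since <S> is the start symbol.
FOLLOW(<S>): in <A>-><S>, the suffix after <S> is empty, so FOLLOW(<S>) ⊇ FOLLOW(<A>) = {$, s, v}; in <F>->s <S>, the suffix after <S> is empty, so FOLLOW(<S>) ⊇ FOLLOW(<F>) = {$, s, v}. Thus FOLLOW(<S>) = {$, s, v}.
FOLLOW(<F>): in <S>-><F>, the suffix after <F> is empty, so FOLLOW(<F>) ⊇ FOLLOW(<S>) = {$, s, v}; in <S>-><A> <F>, the suffix after <F> is empty, so FOLLOW(<F>) ⊇ FOLLOW(<S>) = {$, s, v}; in <A>-><F> v s, <F> is followed by v s with FIRST {v}. Thus FOLLOW(<F>) = {$, s, v}.
FOLLOW(<A>): in <S>-><A> <F>, <A> is followed by <F> with FIRST {ε, s}; in <S>-><A> <F>, the suffix after <A> is nullable, so FOLLOW(<A>) ⊇ FOLLOW(<S>) = {$, s, v}; in <F>->s <A>, the suffix after <A> is empty, so FOLLOW(<A>) ⊇ FOLLOW(<F>) = {$, s, v}. Thus FOLLOW(<A>) = {$, s, v}.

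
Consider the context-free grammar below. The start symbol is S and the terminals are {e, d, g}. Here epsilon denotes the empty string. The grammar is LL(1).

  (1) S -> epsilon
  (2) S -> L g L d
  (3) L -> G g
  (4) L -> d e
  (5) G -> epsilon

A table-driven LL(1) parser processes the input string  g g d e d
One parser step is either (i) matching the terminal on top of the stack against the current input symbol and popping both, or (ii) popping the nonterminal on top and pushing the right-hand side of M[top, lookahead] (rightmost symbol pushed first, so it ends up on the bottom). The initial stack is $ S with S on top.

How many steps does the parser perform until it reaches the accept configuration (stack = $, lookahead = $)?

9

step 1: stack=$ S  input=g g d e d $  — expand S -> L g L d
step 2: stack=$ d L g L  input=g g d e d $  — expand L -> G g
step 3: stack=$ d L g g G  input=g g d e d $  — expand G -> epsilon
step 4: stack=$ d L g g  input=g g d e d $  — match g
step 5: stack=$ d L g  input=g d e d $  — match g
step 6: stack=$ d L  input=d e d $  — expand L -> d e
step 7: stack=$ d e d  input=d e d $  — match d
step 8: stack=$ d e  input=e d $  — match e
step 9: stack=$ d  input=d $  — match d
Accept reached after 9 steps.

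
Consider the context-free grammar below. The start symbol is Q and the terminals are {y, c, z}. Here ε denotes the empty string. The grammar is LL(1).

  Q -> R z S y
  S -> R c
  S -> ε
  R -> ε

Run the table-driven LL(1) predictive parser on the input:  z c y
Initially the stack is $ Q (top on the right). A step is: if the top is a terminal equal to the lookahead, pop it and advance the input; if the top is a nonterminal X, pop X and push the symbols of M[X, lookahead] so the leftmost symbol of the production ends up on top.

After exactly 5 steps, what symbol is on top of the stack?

c

     Stack      Input    Action
  1  $ Q        z c y $  expand Q -> R z S y
  2  $ y S z R  z c y $  expand R -> ε
  3  $ y S z    z c y $  match z
  4  $ y S      c y $    expand S -> R c
  5  $ y c R    c y $    expand R -> ε
Stack after step 5: $ y c (top = c).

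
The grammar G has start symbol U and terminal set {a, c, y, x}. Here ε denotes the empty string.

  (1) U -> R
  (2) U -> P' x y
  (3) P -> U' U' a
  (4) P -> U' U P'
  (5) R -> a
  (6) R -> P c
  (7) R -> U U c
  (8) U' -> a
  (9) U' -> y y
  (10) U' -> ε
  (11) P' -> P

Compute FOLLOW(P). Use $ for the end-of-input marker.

FIRST(U') = {ε, a, y}
FIRST(U) = {a, y}  (via R, P' x y)
FIRST(P) = {a, y}  (via U' U' a, U' U P')
FIRST(R) = {a, y}  (via P c, U U c)
FIRST(P') = {a, y}  (via P)
FOLLOW(U) includes $ since U is the start symbol.
FOLLOW(U): in P->U' U P', U is followed by P' with FIRST {a, y}; in R->U U c (occurrence 1), U is followed by U c with FIRST {a, y}; in R->U U c (occurrence 2), U is followed by c with FIRST {c}. Thus FOLLOW(U) = {$, a, c, y}.
FOLLOW(R): in U->R, the suffix after R is empty, so FOLLOW(R) ⊇ FOLLOW(U) = {$, a, c, y}. Thus FOLLOW(R) = {$, a, c, y}.
FOLLOW(U'): in P->U' U' a (occurrence 1), U' is followed by U' a with FIRST {a, y}; in P->U' U' a (occurrence 2), U' is followed by a with FIRST {a}; in P->U' U P', U' is followed by U P' with FIRST {a, y}. Thus FOLLOW(U') = {a, y}.
FOLLOW(P): in R->P c, P is followed by c with FIRST {c}; in P'->P, the suffix after P is empty, so FOLLOW(P) ⊇ FOLLOW(P') = {c, x}. Thus FOLLOW(P) = {c, x}.
FOLLOW(P'): in U->P' x y, P' is followed by x y with FIRST {x}; in P->U' U P', the suffix after P' is empty, so FOLLOW(P') ⊇ FOLLOW(P) = {c, x}. Thus FOLLOW(P') = {c, x}.

{c, x}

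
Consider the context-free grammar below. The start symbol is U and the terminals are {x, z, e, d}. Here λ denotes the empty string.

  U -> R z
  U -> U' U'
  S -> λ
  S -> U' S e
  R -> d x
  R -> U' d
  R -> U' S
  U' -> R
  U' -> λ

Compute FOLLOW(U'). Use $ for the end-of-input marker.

{$, d, e, z}

FIRST(U) = {λ, d, e, z}  (via R z, U' U')
FIRST(S) = {λ, d, e}  (via U' S e)
FIRST(R) = {λ, d, e}  (via U' d, U' S)
FIRST(U') = {λ, d, e}  (via R)
FOLLOW(U) includes $ since U is the start symbol.
FOLLOW(U): U appears on no right-hand side. Thus FOLLOW(U) = {$}.
FOLLOW(S): in S->U' S e, S is followed by e with FIRST {e}; in R->U' S, the suffix after S is empty, so FOLLOW(S) ⊇ FOLLOW(R) = {$, d, e, z}. Thus FOLLOW(S) = {$, d, e, z}.
FOLLOW(R): in U->R z, R is followed by z with FIRST {z}; in U'->R, the suffix after R is empty, so FOLLOW(R) ⊇ FOLLOW(U') = {$, d, e, z}. Thus FOLLOW(R) = {$, d, e, z}.
FOLLOW(U'): in U->U' U' (occurrence 1), U' is followed by U' with FIRST {λ, d, e}; in U->U' U' (occurrence 1), the suffix after U' is nullable, so FOLLOW(U') ⊇ FOLLOW(U) = {$}; in U->U' U' (occurrence 2), the suffix after U' is empty, so FOLLOW(U') ⊇ FOLLOW(U) = {$}; in S->U' S e, U' is followed by S e with FIRST {d, e}; in R->U' d, U' is followed by d with FIRST {d}; in R->U' S, U' is followed by S with FIRST {λ, d, e}; in R->U' S, the suffix after U' is nullable, so FOLLOW(U') ⊇ FOLLOW(R) = {$, d, e, z}. Thus FOLLOW(U') = {$, d, e, z}.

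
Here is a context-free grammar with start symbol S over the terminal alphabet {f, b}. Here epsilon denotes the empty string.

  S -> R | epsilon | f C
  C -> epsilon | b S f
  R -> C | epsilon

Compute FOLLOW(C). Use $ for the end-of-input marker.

{$, f}

FIRST(C) = {epsilon, b}
FIRST(R) = {epsilon, b}  (via C)
FIRST(S) = {epsilon, b, f}  (via R)
FOLLOW(S) includes $ since S is the start symbol.
FOLLOW(S): in C->b S f, S is followed by f with FIRST {f}. Thus FOLLOW(S) = {$, f}.
FOLLOW(R): in S->R, the suffix after R is empty, so FOLLOW(R) ⊇ FOLLOW(S) = {$, f}. Thus FOLLOW(R) = {$, f}.
FOLLOW(C): in S->f C, the suffix after C is empty, so FOLLOW(C) ⊇ FOLLOW(S) = {$, f}; in R->C, the suffix after C is empty, so FOLLOW(C) ⊇ FOLLOW(R) = {$, f}. Thus FOLLOW(C) = {$, f}.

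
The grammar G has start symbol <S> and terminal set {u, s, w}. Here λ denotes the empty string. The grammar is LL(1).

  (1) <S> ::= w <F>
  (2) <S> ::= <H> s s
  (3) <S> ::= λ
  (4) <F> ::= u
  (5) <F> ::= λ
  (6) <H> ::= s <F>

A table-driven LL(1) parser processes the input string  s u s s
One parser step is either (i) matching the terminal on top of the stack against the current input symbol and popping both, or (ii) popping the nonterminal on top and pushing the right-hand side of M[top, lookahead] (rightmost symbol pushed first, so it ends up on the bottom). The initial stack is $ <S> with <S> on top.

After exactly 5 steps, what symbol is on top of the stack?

s

step 1: stack=$ <S>  input=s u s s $  — expand <S> ::= <H> s s
step 2: stack=$ s s <H>  input=s u s s $  — expand <H> ::= s <F>
step 3: stack=$ s s <F> s  input=s u s s $  — match s
step 4: stack=$ s s <F>  input=u s s $  — expand <F> ::= u
step 5: stack=$ s s u  input=u s s $  — match u
Stack after step 5: $ s s (top = s).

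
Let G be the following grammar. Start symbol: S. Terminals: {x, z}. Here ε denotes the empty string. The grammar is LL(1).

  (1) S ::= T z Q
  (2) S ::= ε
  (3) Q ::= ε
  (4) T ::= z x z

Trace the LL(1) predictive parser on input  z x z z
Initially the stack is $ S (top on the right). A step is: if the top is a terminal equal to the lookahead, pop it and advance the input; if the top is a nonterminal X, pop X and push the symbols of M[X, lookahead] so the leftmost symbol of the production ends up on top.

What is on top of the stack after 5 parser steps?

z

step 1: stack=$ S  input=z x z z $  — expand S ::= T z Q
step 2: stack=$ Q z T  input=z x z z $  — expand T ::= z x z
step 3: stack=$ Q z z x z  input=z x z z $  — match z
step 4: stack=$ Q z z x  input=x z z $  — match x
step 5: stack=$ Q z z  input=z z $  — match z
Stack after step 5: $ Q z (top = z).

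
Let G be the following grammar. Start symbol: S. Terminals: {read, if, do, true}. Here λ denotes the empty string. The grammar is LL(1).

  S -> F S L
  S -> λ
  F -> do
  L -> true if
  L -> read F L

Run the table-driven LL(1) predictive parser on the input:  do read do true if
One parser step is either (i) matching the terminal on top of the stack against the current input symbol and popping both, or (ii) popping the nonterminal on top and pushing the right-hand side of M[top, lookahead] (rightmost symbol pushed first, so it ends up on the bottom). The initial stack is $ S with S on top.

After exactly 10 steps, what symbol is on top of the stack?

step 1: stack=$ S  input=do read do true if $  — expand S -> F S L
step 2: stack=$ L S F  input=do read do true if $  — expand F -> do
step 3: stack=$ L S do  input=do read do true if $  — match do
step 4: stack=$ L S  input=read do true if $  — expand S -> λ
step 5: stack=$ L  input=read do true if $  — expand L -> read F L
step 6: stack=$ L F read  input=read do true if $  — match read
step 7: stack=$ L F  input=do true if $  — expand F -> do
step 8: stack=$ L do  input=do true if $  — match do
step 9: stack=$ L  input=true if $  — expand L -> true if
step 10: stack=$ if true  input=true if $  — match true
Stack after step 10: $ if (top = if).

if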